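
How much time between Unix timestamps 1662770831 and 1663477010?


Difference = 1663477010 - 1662770831 = 706179 seconds
In hours: 706179 / 3600 ≈ 196.2
In days: 706179 / 86400 ≈ 8.17

706179 seconds (196.2 hours / 8.17 days)


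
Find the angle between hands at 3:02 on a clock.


79.0°

Hour hand = 3×30 + 2×0.5 = 91.0°
Minute hand = 2×6 = 12°
Difference = |91.0 - 12| = 79.0°


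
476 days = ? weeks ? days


Weeks: 476 ÷ 7 = 68 remainder 0

68 weeks 0 days


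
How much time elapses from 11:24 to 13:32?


End time in minutes: 13×60 + 32 = 812
Start time in minutes: 11×60 + 24 = 684
Difference = 812 - 684 = 128 minutes
= 2 hours 8 minutes

2h 8m


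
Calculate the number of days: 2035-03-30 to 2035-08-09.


132 days

From March 30, 2035 to August 9, 2035
Rest of March 2035: 31 - 30 = 1
Full months: April 30, May 31, June 30, July 31
Days into August 2035: 9
Total = 1 + 30 + 31 + 30 + 31 + 9 = 132 days


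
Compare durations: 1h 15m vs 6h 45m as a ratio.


5:27 (0.19)

Duration 1: 75 minutes
Duration 2: 405 minutes
Ratio = 75:405
GCD = 15
Simplified = 5:27
As a decimal: 5/27 ≈ 0.19


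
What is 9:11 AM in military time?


09:11

Input: 9:11 AM
AM hour stays: 9


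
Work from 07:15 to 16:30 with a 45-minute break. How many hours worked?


8h 30m (510 minutes)

Total time = (16×60+30) - (7×60+15)
= 990 - 435 = 555 min
Minus break: 555 - 45 = 510 min
= 8h 30m


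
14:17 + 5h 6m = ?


19:23

Start: 857 minutes from midnight
Add: 306 minutes
Total: 1163 minutes
Hours: 1163 ÷ 60 = 19 remainder 23


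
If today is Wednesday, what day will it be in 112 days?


Wednesday

Start: Wednesday (index 2)
(2 + 112) mod 7
= 114 mod 7
= 2
Index 2 → Wednesday


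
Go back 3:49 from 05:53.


02:04

Start: 353 minutes from midnight
Subtract: 229 minutes
Remaining: 353 - 229 = 124
Hours: 2, Minutes: 4


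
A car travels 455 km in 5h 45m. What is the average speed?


79.1 km/h

Distance: 455 km
Time: 5h 45m = 345 min = 345/60 = 23/4 hours
Speed = 455 ÷ (23/4) = 455 × 4 / 23 = 1820/23 ≈ 79.1 km/h


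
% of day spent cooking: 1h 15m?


Time: 75 minutes
Day: 1440 minutes
Percentage = (75/1440) × 100 ≈ 5.2%

5.2%


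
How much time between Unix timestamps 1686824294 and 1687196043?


371749 seconds (103.3 hours / 4.30 days)

Difference = 1687196043 - 1686824294 = 371749 seconds
In hours: 371749 / 3600 ≈ 103.3
In days: 371749 / 86400 ≈ 4.30


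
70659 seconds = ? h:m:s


19h 37m 39s

Hours: 70659 ÷ 3600 = 19 remainder 2259
Minutes: 2259 ÷ 60 = 37 remainder 39
Seconds: 39


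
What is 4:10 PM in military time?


Input: 4:10 PM
PM: 4 + 12 = 16

16:10


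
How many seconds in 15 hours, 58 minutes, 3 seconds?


57483 seconds

Hours: 15 × 3600 = 54000
Minutes: 58 × 60 = 3480
Seconds: 3
Total = 54000 + 3480 + 3 = 57483


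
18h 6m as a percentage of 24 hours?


Total minutes: 18×60 + 6 = 1086
Day = 24×60 = 1440 minutes
Fraction = 1086/1440 ≈ 0.7542
As a percentage: 1086/1440 × 100 ≈ 75.42%

0.7542 (75.42%)


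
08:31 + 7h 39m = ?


Start: 511 minutes from midnight
Add: 459 minutes
Total: 970 minutes
Hours: 970 ÷ 60 = 16 remainder 10

16:10


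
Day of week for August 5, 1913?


Zeller's congruence:
q=5, m=8, k=13, j=19
h = (5 + ⌊13×9/5⌋ + 13 + ⌊13/4⌋ + ⌊19/4⌋ - 2×19) mod 7
= (5 + 23 + 13 + 3 + 4 - 38) mod 7
= 10 mod 7 = 3
h=3 → Tuesday

Tuesday


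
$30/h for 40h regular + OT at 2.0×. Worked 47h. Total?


Regular: 40h × $30 = $1200.00
Overtime: 47 - 40 = 7h
OT pay: 7h × $30 × 2.0 = $420.00
Total = $1200.00 + $420.00 = $1620.00

$1620.00


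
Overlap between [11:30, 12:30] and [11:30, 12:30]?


60 minutes

Meeting A: 690-750 (in minutes from midnight)
Meeting B: 690-750
Overlap start = max(690, 690) = 690
Overlap end = min(750, 750) = 750
Overlap = max(0, 750 - 690) = 60 min


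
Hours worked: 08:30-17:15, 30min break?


8h 15m (495 minutes)

Total time = (17×60+15) - (8×60+30)
= 1035 - 510 = 525 min
Minus break: 525 - 30 = 495 min
= 8h 15m


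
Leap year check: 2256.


Rules: divisible by 4 AND (not by 100 OR by 400)
2256 ÷ 4 = 564 exactly → divisible by 4
2256 ÷ 100 = 22 remainder 56 → not divisible by 100
Divisible by 4 but not by 100 → leap year

Yes


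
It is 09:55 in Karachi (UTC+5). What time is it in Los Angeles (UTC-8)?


20:55 (previous day)

Time difference = UTC-8 - UTC+5 = -13 hours
New hour = (9 -13) mod 24
= -4 mod 24 = 20
Minutes unchanged → 20:55; -4 < 0 → previous day


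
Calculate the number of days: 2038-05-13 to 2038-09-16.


126 days

From May 13, 2038 to September 16, 2038
Rest of May 2038: 31 - 13 = 18
Full months: June 30, July 31, August 31
Days into September 2038: 16
Total = 18 + 30 + 31 + 31 + 16 = 126 days


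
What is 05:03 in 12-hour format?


Hour: 5
5 < 12 → AM

5:03 AM


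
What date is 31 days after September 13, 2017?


Start: September 13, 2017
Add 31 days
September 13 → October 1: 30 - 13 + 1 = 18 days (31 - 18 = 13 left)
October 1 + 13 = October 14, 2017

October 14, 2017


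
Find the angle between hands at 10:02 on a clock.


71.0°

Hour hand = 10×30 + 2×0.5 = 301.0°
Minute hand = 2×6 = 12°
Difference = |301.0 - 12| = 289.0°
Since > 180°: 360 - 289.0 = 71.0°


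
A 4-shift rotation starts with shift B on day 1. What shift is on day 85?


Shift B

Shifts: A, B, C, D
Start: B (index 1)
Day 85: (1 + 85 - 1) mod 4
= 85 mod 4
= 1
Index 1 → shift B


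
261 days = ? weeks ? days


Weeks: 261 ÷ 7 = 37 remainder 2

37 weeks 2 days


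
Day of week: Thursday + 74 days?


Monday

Start: Thursday (index 3)
(3 + 74) mod 7
= 77 mod 7
= 0
Index 0 → Monday


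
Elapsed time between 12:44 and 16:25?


3h 41m

End time in minutes: 16×60 + 25 = 985
Start time in minutes: 12×60 + 44 = 764
Difference = 985 - 764 = 221 minutes
= 3 hours 41 minutes


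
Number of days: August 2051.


31 days

Month: August (month 8)
August has 31 days


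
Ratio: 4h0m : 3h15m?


16:13 (1.23)

Duration 1: 240 minutes
Duration 2: 195 minutes
Ratio = 240:195
GCD = 15
Simplified = 16:13
As a decimal: 16/13 ≈ 1.23


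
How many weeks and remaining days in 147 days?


Weeks: 147 ÷ 7 = 21 remainder 0

21 weeks 0 days


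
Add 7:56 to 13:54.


Start: 834 minutes from midnight
Add: 476 minutes
Total: 1310 minutes
Hours: 1310 ÷ 60 = 21 remainder 50

21:50


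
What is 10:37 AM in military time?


Input: 10:37 AM
AM hour stays: 10

10:37


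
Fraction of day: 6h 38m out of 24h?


0.2764 (27.64%)

Total minutes: 6×60 + 38 = 398
Day = 24×60 = 1440 minutes
Fraction = 398/1440 ≈ 0.2764
As a percentage: 398/1440 × 100 ≈ 27.64%


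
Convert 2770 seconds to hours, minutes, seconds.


Hours: 2770 ÷ 3600 = 0 remainder 2770
Minutes: 2770 ÷ 60 = 46 remainder 10
Seconds: 10

0h 46m 10s


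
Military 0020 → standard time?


Hour: 0
0 → 12 AM (midnight)

12:20 AM


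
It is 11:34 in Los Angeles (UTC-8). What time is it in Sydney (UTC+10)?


05:34 (next day)

Time difference = UTC+10 - UTC-8 = +18 hours
New hour = (11 + 18) mod 24
= 29 mod 24 = 5
Minutes unchanged → 05:34; 29 ≥ 24 → next day


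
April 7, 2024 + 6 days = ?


April 13, 2024

Start: April 7, 2024
Add 6 days
April 7 + 6 = April 13, 2024


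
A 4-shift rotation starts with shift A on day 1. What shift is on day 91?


Shift C

Shifts: A, B, C, D
Start: A (index 0)
Day 91: (0 + 91 - 1) mod 4
= 90 mod 4
= 2
Index 2 → shift C


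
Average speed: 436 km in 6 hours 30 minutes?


67.1 km/h

Distance: 436 km
Time: 6h 30m = 390 min = 390/60 = 13/2 hours
Speed = 436 ÷ (13/2) = 436 × 2 / 13 = 872/13 ≈ 67.1 km/h


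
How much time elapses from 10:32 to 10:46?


End time in minutes: 10×60 + 46 = 646
Start time in minutes: 10×60 + 32 = 632
Difference = 646 - 632 = 14 minutes
= 0 hours 14 minutes

0h 14m


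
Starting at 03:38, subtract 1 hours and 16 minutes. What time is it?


02:22

Start: 218 minutes from midnight
Subtract: 76 minutes
Remaining: 218 - 76 = 142
Hours: 2, Minutes: 22


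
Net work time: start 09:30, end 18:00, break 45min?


7h 45m (465 minutes)

Total time = (18×60+0) - (9×60+30)
= 1080 - 570 = 510 min
Minus break: 510 - 45 = 465 min
= 7h 45m


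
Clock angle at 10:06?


93.0°

Hour hand = 10×30 + 6×0.5 = 303.0°
Minute hand = 6×6 = 36°
Difference = |303.0 - 36| = 267.0°
Since > 180°: 360 - 267.0 = 93.0°


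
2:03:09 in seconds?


7389 seconds

Hours: 2 × 3600 = 7200
Minutes: 3 × 60 = 180
Seconds: 9
Total = 7200 + 180 + 9 = 7389


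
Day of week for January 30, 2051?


Monday

Zeller's congruence:
q=30, m=13, k=50, j=20
h = (30 + ⌊13×14/5⌋ + 50 + ⌊50/4⌋ + ⌊20/4⌋ - 2×20) mod 7
= (30 + 36 + 50 + 12 + 5 - 40) mod 7
= 93 mod 7 = 2
h=2 → Monday


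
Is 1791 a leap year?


No

Rules: divisible by 4 AND (not by 100 OR by 400)
1791 ÷ 4 = 447 remainder 3 → not divisible by 4
Not divisible by 4 → not a leap year


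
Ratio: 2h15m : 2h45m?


Duration 1: 135 minutes
Duration 2: 165 minutes
Ratio = 135:165
GCD = 15
Simplified = 9:11
As a decimal: 9/11 ≈ 0.82

9:11 (0.82)


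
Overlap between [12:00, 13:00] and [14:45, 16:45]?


Meeting A: 720-780 (in minutes from midnight)
Meeting B: 885-1005
Overlap start = max(720, 885) = 885
Overlap end = min(780, 1005) = 780
Overlap = max(0, 780 - 885) = 0 min

0 minutes


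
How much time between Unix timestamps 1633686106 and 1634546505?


860399 seconds (239.0 hours / 9.96 days)

Difference = 1634546505 - 1633686106 = 860399 seconds
In hours: 860399 / 3600 ≈ 239.0
In days: 860399 / 86400 ≈ 9.96


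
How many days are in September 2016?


Month: September (month 9)
September has 30 days

30 days


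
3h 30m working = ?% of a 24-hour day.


14.6%

Time: 210 minutes
Day: 1440 minutes
Percentage = (210/1440) × 100 ≈ 14.6%


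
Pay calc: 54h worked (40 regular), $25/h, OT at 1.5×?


Regular: 40h × $25 = $1000.00
Overtime: 54 - 40 = 14h
OT pay: 14h × $25 × 1.5 = $525.00
Total = $1000.00 + $525.00 = $1525.00

$1525.00


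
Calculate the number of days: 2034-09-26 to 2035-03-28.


183 days

From September 26, 2034 to March 28, 2035
Rest of September 2034: 30 - 26 = 4
Full months: October 31, November 30, December 31, January 31, February 2035 28
Days into March 2035: 28
Total = 4 + 31 + 30 + 31 + 31 + 28 + 28 = 183 days


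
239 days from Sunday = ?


Monday

Start: Sunday (index 6)
(6 + 239) mod 7
= 245 mod 7
= 0
Index 0 → Monday


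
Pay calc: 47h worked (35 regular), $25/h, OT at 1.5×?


Regular: 35h × $25 = $875.00
Overtime: 47 - 35 = 12h
OT pay: 12h × $25 × 1.5 = $450.00
Total = $875.00 + $450.00 = $1325.00

$1325.00


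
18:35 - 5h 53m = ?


Start: 1115 minutes from midnight
Subtract: 353 minutes
Remaining: 1115 - 353 = 762
Hours: 12, Minutes: 42

12:42


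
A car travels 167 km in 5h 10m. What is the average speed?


Distance: 167 km
Time: 5h 10m = 310 min = 310/60 = 31/6 hours
Speed = 167 ÷ (31/6) = 167 × 6 / 31 = 1002/31 ≈ 32.3 km/h

32.3 km/h


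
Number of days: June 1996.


30 days

Month: June (month 6)
June has 30 days


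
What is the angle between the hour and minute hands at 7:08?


Hour hand = 7×30 + 8×0.5 = 214.0°
Minute hand = 8×6 = 48°
Difference = |214.0 - 48| = 166.0°

166.0°


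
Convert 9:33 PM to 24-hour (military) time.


21:33

Input: 9:33 PM
PM: 9 + 12 = 21


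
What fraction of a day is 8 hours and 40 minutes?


0.3611 (36.11%)

Total minutes: 8×60 + 40 = 520
Day = 24×60 = 1440 minutes
Fraction = 520/1440 ≈ 0.3611
As a percentage: 520/1440 × 100 ≈ 36.11%


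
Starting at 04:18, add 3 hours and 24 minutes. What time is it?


Start: 258 minutes from midnight
Add: 204 minutes
Total: 462 minutes
Hours: 462 ÷ 60 = 7 remainder 42

07:42


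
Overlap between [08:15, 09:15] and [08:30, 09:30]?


45 minutes

Meeting A: 495-555 (in minutes from midnight)
Meeting B: 510-570
Overlap start = max(495, 510) = 510
Overlap end = min(555, 570) = 555
Overlap = max(0, 555 - 510) = 45 min


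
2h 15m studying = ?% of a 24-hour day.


Time: 135 minutes
Day: 1440 minutes
Percentage = (135/1440) × 100 ≈ 9.4%

9.4%


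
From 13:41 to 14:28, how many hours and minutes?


0h 47m

End time in minutes: 14×60 + 28 = 868
Start time in minutes: 13×60 + 41 = 821
Difference = 868 - 821 = 47 minutes
= 0 hours 47 minutes


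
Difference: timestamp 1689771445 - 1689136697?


634748 seconds (176.3 hours / 7.35 days)

Difference = 1689771445 - 1689136697 = 634748 seconds
In hours: 634748 / 3600 ≈ 176.3
In days: 634748 / 86400 ≈ 7.35


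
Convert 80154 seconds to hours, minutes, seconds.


22h 15m 54s

Hours: 80154 ÷ 3600 = 22 remainder 954
Minutes: 954 ÷ 60 = 15 remainder 54
Seconds: 54


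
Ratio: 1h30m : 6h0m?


Duration 1: 90 minutes
Duration 2: 360 minutes
Ratio = 90:360
GCD = 90
Simplified = 1:4
As a decimal: 1/4 = 0.25

1:4 (0.25)


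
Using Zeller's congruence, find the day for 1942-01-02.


Friday

Zeller's congruence:
q=2, m=13, k=41, j=19
h = (2 + ⌊13×14/5⌋ + 41 + ⌊41/4⌋ + ⌊19/4⌋ - 2×19) mod 7
= (2 + 36 + 41 + 10 + 4 - 38) mod 7
= 55 mod 7 = 6
h=6 → Friday


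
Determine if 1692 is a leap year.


Rules: divisible by 4 AND (not by 100 OR by 400)
1692 ÷ 4 = 423 exactly → divisible by 4
1692 ÷ 100 = 16 remainder 92 → not divisible by 100
Divisible by 4 but not by 100 → leap year

Yes


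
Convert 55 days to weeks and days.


Weeks: 55 ÷ 7 = 7 remainder 6

7 weeks 6 days


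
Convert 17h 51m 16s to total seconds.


64276 seconds

Hours: 17 × 3600 = 61200
Minutes: 51 × 60 = 3060
Seconds: 16
Total = 61200 + 3060 + 16 = 64276


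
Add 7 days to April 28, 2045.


Start: April 28, 2045
Add 7 days
April 28 → May 1: 30 - 28 + 1 = 3 days (7 - 3 = 4 left)
May 1 + 4 = May 5, 2045

May 5, 2045


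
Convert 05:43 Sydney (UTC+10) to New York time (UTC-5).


Time difference = UTC-5 - UTC+10 = -15 hours
New hour = (5 -15) mod 24
= -10 mod 24 = 14
Minutes unchanged → 14:43; -10 < 0 → previous day

14:43 (previous day)


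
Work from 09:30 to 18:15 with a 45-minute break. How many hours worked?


Total time = (18×60+15) - (9×60+30)
= 1095 - 570 = 525 min
Minus break: 525 - 45 = 480 min
= 8h 0m

8h 0m (480 minutes)


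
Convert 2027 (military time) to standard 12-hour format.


Hour: 20
20 - 12 = 8 → PM

8:27 PM


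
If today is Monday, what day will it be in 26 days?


Saturday

Start: Monday (index 0)
(0 + 26) mod 7
= 26 mod 7
= 5
Index 5 → Saturday


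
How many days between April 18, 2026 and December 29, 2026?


From April 18, 2026 to December 29, 2026
Rest of April 2026: 30 - 18 = 12
Full months: May 31, June 30, July 31, August 31, September 30, October 31, November 30
Days into December 2026: 29
Total = 12 + 31 + 30 + 31 + 31 + 30 + 31 + 30 + 29 = 255 days

255 days


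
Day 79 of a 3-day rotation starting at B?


Shifts: A, B, C
Start: B (index 1)
Day 79: (1 + 79 - 1) mod 3
= 79 mod 3
= 1
Index 1 → shift B

Shift B


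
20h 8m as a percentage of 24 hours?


0.8389 (83.89%)

Total minutes: 20×60 + 8 = 1208
Day = 24×60 = 1440 minutes
Fraction = 1208/1440 ≈ 0.8389
As a percentage: 1208/1440 × 100 ≈ 83.89%


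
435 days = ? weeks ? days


Weeks: 435 ÷ 7 = 62 remainder 1

62 weeks 1 days


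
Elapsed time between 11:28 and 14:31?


End time in minutes: 14×60 + 31 = 871
Start time in minutes: 11×60 + 28 = 688
Difference = 871 - 688 = 183 minutes
= 3 hours 3 minutes

3h 3m


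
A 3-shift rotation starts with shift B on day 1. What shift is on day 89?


Shift C

Shifts: A, B, C
Start: B (index 1)
Day 89: (1 + 89 - 1) mod 3
= 89 mod 3
= 2
Index 2 → shift C


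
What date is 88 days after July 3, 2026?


Start: July 3, 2026
Add 88 days
July 3 → August 1: 31 - 3 + 1 = 29 days (88 - 29 = 59 left)
August 1 → September 1: 31 - 1 + 1 = 31 days (59 - 31 = 28 left)
September 1 + 28 = September 29, 2026

September 29, 2026


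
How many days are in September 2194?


Month: September (month 9)
September has 30 days

30 days


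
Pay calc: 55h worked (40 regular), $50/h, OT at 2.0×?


Regular: 40h × $50 = $2000.00
Overtime: 55 - 40 = 15h
OT pay: 15h × $50 × 2.0 = $1500.00
Total = $2000.00 + $1500.00 = $3500.00

$3500.00


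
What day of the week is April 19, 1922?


Zeller's congruence:
q=19, m=4, k=22, j=19
h = (19 + ⌊13×5/5⌋ + 22 + ⌊22/4⌋ + ⌊19/4⌋ - 2×19) mod 7
= (19 + 13 + 22 + 5 + 4 - 38) mod 7
= 25 mod 7 = 4
h=4 → Wednesday

Wednesday


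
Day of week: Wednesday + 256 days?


Start: Wednesday (index 2)
(2 + 256) mod 7
= 258 mod 7
= 6
Index 6 → Sunday

Sunday


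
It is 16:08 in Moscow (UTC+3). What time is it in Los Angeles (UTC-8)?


05:08

Time difference = UTC-8 - UTC+3 = -11 hours
New hour = (16 -11) mod 24
= 5 mod 24 = 5
Minutes unchanged → 05:08


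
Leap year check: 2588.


Rules: divisible by 4 AND (not by 100 OR by 400)
2588 ÷ 4 = 647 exactly → divisible by 4
2588 ÷ 100 = 25 remainder 88 → not divisible by 100
Divisible by 4 but not by 100 → leap year

Yes


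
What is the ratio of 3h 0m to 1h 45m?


Duration 1: 180 minutes
Duration 2: 105 minutes
Ratio = 180:105
GCD = 15
Simplified = 12:7
As a decimal: 12/7 ≈ 1.71

12:7 (1.71)


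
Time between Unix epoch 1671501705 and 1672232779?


731074 seconds (203.1 hours / 8.46 days)

Difference = 1672232779 - 1671501705 = 731074 seconds
In hours: 731074 / 3600 ≈ 203.1
In days: 731074 / 86400 ≈ 8.46


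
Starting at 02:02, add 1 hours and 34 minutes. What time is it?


03:36

Start: 122 minutes from midnight
Add: 94 minutes
Total: 216 minutes
Hours: 216 ÷ 60 = 3 remainder 36


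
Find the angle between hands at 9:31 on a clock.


Hour hand = 9×30 + 31×0.5 = 285.5°
Minute hand = 31×6 = 186°
Difference = |285.5 - 186| = 99.5°

99.5°


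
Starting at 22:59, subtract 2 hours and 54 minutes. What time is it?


20:05

Start: 1379 minutes from midnight
Subtract: 174 minutes
Remaining: 1379 - 174 = 1205
Hours: 20, Minutes: 5


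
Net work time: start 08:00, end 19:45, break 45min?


11h 0m (660 minutes)

Total time = (19×60+45) - (8×60+0)
= 1185 - 480 = 705 min
Minus break: 705 - 45 = 660 min
= 11h 0m


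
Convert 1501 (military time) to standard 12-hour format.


3:01 PM

Hour: 15
15 - 12 = 3 → PM


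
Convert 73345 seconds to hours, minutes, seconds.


20h 22m 25s

Hours: 73345 ÷ 3600 = 20 remainder 1345
Minutes: 1345 ÷ 60 = 22 remainder 25
Seconds: 25


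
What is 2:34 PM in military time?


Input: 2:34 PM
PM: 2 + 12 = 14

14:34


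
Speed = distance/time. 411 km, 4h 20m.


94.8 km/h

Distance: 411 km
Time: 4h 20m = 260 min = 260/60 = 13/3 hours
Speed = 411 ÷ (13/3) = 411 × 3 / 13 = 1233/13 ≈ 94.8 km/h


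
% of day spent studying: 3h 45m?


15.6%

Time: 225 minutes
Day: 1440 minutes
Percentage = (225/1440) × 100 ≈ 15.6%


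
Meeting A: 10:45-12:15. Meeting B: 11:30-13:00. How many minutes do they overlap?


Meeting A: 645-735 (in minutes from midnight)
Meeting B: 690-780
Overlap start = max(645, 690) = 690
Overlap end = min(735, 780) = 735
Overlap = max(0, 735 - 690) = 45 min

45 minutes


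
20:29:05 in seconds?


Hours: 20 × 3600 = 72000
Minutes: 29 × 60 = 1740
Seconds: 5
Total = 72000 + 1740 + 5 = 73745

73745 seconds


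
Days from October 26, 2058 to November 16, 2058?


21 days

From October 26, 2058 to November 16, 2058
Rest of October 2058: 31 - 26 = 5
Days into November 2058: 16
Total = 5 + 16 = 21 days


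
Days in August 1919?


Month: August (month 8)
August has 31 days

31 days


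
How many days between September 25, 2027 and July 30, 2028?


From September 25, 2027 to July 30, 2028
Rest of September 2027: 30 - 25 = 5
Full months: October 31, November 30, December 31, January 31, February 2028 29, March 31, April 30, May 31, June 30
Days into July 2028: 30
Total = 5 + 31 + 30 + 31 + 31 + 29 + 31 + 30 + 31 + 30 + 30 = 309 days

309 days


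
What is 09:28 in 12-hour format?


Hour: 9
9 < 12 → AM

9:28 AM


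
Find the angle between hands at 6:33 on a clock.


Hour hand = 6×30 + 33×0.5 = 196.5°
Minute hand = 33×6 = 198°
Difference = |196.5 - 198| = 1.5°

1.5°


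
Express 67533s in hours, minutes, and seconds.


Hours: 67533 ÷ 3600 = 18 remainder 2733
Minutes: 2733 ÷ 60 = 45 remainder 33
Seconds: 33

18h 45m 33s


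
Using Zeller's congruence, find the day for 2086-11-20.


Zeller's congruence:
q=20, m=11, k=86, j=20
h = (20 + ⌊13×12/5⌋ + 86 + ⌊86/4⌋ + ⌊20/4⌋ - 2×20) mod 7
= (20 + 31 + 86 + 21 + 5 - 40) mod 7
= 123 mod 7 = 4
h=4 → Wednesday

Wednesday


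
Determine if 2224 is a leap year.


Yes

Rules: divisible by 4 AND (not by 100 OR by 400)
2224 ÷ 4 = 556 exactly → divisible by 4
2224 ÷ 100 = 22 remainder 24 → not divisible by 100
Divisible by 4 but not by 100 → leap year


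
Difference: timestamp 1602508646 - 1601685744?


822902 seconds (228.6 hours / 9.52 days)

Difference = 1602508646 - 1601685744 = 822902 seconds
In hours: 822902 / 3600 ≈ 228.6
In days: 822902 / 86400 ≈ 9.52


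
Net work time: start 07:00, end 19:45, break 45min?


12h 0m (720 minutes)

Total time = (19×60+45) - (7×60+0)
= 1185 - 420 = 765 min
Minus break: 765 - 45 = 720 min
= 12h 0m


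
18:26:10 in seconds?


66370 seconds

Hours: 18 × 3600 = 64800
Minutes: 26 × 60 = 1560
Seconds: 10
Total = 64800 + 1560 + 10 = 66370


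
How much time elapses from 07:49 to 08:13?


End time in minutes: 8×60 + 13 = 493
Start time in minutes: 7×60 + 49 = 469
Difference = 493 - 469 = 24 minutes
= 0 hours 24 minutes

0h 24m


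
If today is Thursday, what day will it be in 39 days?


Monday

Start: Thursday (index 3)
(3 + 39) mod 7
= 42 mod 7
= 0
Index 0 → Monday


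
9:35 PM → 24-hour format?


Input: 9:35 PM
PM: 9 + 12 = 21

21:35


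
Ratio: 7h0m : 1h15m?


28:5 (5.60)

Duration 1: 420 minutes
Duration 2: 75 minutes
Ratio = 420:75
GCD = 15
Simplified = 28:5
As a decimal: 28/5 = 5.60


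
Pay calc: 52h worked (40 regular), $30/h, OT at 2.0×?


Regular: 40h × $30 = $1200.00
Overtime: 52 - 40 = 12h
OT pay: 12h × $30 × 2.0 = $720.00
Total = $1200.00 + $720.00 = $1920.00

$1920.00


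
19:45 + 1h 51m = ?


Start: 1185 minutes from midnight
Add: 111 minutes
Total: 1296 minutes
Hours: 1296 ÷ 60 = 21 remainder 36

21:36


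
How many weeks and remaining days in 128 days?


18 weeks 2 days

Weeks: 128 ÷ 7 = 18 remainder 2


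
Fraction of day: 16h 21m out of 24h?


Total minutes: 16×60 + 21 = 981
Day = 24×60 = 1440 minutes
Fraction = 981/1440 ≈ 0.6813
As a percentage: 981/1440 × 100 ≈ 68.13%

0.6813 (68.13%)


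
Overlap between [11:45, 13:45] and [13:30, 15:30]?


15 minutes

Meeting A: 705-825 (in minutes from midnight)
Meeting B: 810-930
Overlap start = max(705, 810) = 810
Overlap end = min(825, 930) = 825
Overlap = max(0, 825 - 810) = 15 min


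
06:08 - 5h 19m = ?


Start: 368 minutes from midnight
Subtract: 319 minutes
Remaining: 368 - 319 = 49
Hours: 0, Minutes: 49

00:49


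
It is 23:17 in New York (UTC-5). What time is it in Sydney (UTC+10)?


Time difference = UTC+10 - UTC-5 = +15 hours
New hour = (23 + 15) mod 24
= 38 mod 24 = 14
Minutes unchanged → 14:17; 38 ≥ 24 → next day

14:17 (next day)


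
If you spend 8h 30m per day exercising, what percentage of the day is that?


35.4%

Time: 510 minutes
Day: 1440 minutes
Percentage = (510/1440) × 100 ≈ 35.4%


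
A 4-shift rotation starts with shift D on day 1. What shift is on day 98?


Shift A

Shifts: A, B, C, D
Start: D (index 3)
Day 98: (3 + 98 - 1) mod 4
= 100 mod 4
= 0
Index 0 → shift A


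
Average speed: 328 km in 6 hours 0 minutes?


54.7 km/h

Distance: 328 km
Time: 6 hours
Speed = 328 / 6 ≈ 54.7 km/h


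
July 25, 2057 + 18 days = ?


August 12, 2057

Start: July 25, 2057
Add 18 days
July 25 → August 1: 31 - 25 + 1 = 7 days (18 - 7 = 11 left)
August 1 + 11 = August 12, 2057


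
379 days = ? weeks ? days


Weeks: 379 ÷ 7 = 54 remainder 1

54 weeks 1 days


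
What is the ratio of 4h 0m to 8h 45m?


Duration 1: 240 minutes
Duration 2: 525 minutes
Ratio = 240:525
GCD = 15
Simplified = 16:35
As a decimal: 16/35 ≈ 0.46

16:35 (0.46)


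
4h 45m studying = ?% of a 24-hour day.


Time: 285 minutes
Day: 1440 minutes
Percentage = (285/1440) × 100 ≈ 19.8%

19.8%


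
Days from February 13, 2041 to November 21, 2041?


From February 13, 2041 to November 21, 2041
Rest of February 2041: 28 - 13 = 15
Full months: March 31, April 30, May 31, June 30, July 31, August 31, September 30, October 31
Days into November 2041: 21
Total = 15 + 31 + 30 + 31 + 30 + 31 + 31 + 30 + 31 + 21 = 281 days

281 days


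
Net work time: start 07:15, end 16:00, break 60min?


7h 45m (465 minutes)

Total time = (16×60+0) - (7×60+15)
= 960 - 435 = 525 min
Minus break: 525 - 60 = 465 min
= 7h 45m


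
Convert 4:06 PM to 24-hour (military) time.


16:06

Input: 4:06 PM
PM: 4 + 12 = 16


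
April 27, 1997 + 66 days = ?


Start: April 27, 1997
Add 66 days
April 27 → May 1: 30 - 27 + 1 = 4 days (66 - 4 = 62 left)
May 1 → June 1: 31 - 1 + 1 = 31 days (62 - 31 = 31 left)
June 1 → July 1: 30 - 1 + 1 = 30 days (31 - 30 = 1 left)
July 1 + 1 = July 2, 1997

July 2, 1997


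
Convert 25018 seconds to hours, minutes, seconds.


6h 56m 58s

Hours: 25018 ÷ 3600 = 6 remainder 3418
Minutes: 3418 ÷ 60 = 56 remainder 58
Seconds: 58


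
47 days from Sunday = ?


Start: Sunday (index 6)
(6 + 47) mod 7
= 53 mod 7
= 4
Index 4 → Friday

Friday


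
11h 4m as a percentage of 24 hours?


0.4611 (46.11%)

Total minutes: 11×60 + 4 = 664
Day = 24×60 = 1440 minutes
Fraction = 664/1440 ≈ 0.4611
As a percentage: 664/1440 × 100 ≈ 46.11%


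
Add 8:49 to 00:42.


09:31

Start: 42 minutes from midnight
Add: 529 minutes
Total: 571 minutes
Hours: 571 ÷ 60 = 9 remainder 31


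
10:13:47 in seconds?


36827 seconds

Hours: 10 × 3600 = 36000
Minutes: 13 × 60 = 780
Seconds: 47
Total = 36000 + 780 + 47 = 36827


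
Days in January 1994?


31 days

Month: January (month 1)
January has 31 days


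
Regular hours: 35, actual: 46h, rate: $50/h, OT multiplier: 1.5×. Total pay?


Regular: 35h × $50 = $1750.00
Overtime: 46 - 35 = 11h
OT pay: 11h × $50 × 1.5 = $825.00
Total = $1750.00 + $825.00 = $2575.00

$2575.00


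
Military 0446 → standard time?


Hour: 4
4 < 12 → AM

4:46 AM


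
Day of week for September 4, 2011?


Zeller's congruence:
q=4, m=9, k=11, j=20
h = (4 + ⌊13×10/5⌋ + 11 + ⌊11/4⌋ + ⌊20/4⌋ - 2×20) mod 7
= (4 + 26 + 11 + 2 + 5 - 40) mod 7
= 8 mod 7 = 1
h=1 → Sunday

Sunday


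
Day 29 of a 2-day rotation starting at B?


Shifts: A, B
Start: B (index 1)
Day 29: (1 + 29 - 1) mod 2
= 29 mod 2
= 1
Index 1 → shift B

Shift B


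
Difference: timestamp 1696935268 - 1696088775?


846493 seconds (235.1 hours / 9.80 days)

Difference = 1696935268 - 1696088775 = 846493 seconds
In hours: 846493 / 3600 ≈ 235.1
In days: 846493 / 86400 ≈ 9.80


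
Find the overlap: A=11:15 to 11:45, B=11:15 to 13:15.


Meeting A: 675-705 (in minutes from midnight)
Meeting B: 675-795
Overlap start = max(675, 675) = 675
Overlap end = min(705, 795) = 705
Overlap = max(0, 705 - 675) = 30 min

30 minutes


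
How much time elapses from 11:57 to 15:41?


3h 44m

End time in minutes: 15×60 + 41 = 941
Start time in minutes: 11×60 + 57 = 717
Difference = 941 - 717 = 224 minutes
= 3 hours 44 minutes


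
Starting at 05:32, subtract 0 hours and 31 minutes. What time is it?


05:01

Start: 332 minutes from midnight
Subtract: 31 minutes
Remaining: 332 - 31 = 301
Hours: 5, Minutes: 1


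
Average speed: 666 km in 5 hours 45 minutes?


115.8 km/h

Distance: 666 km
Time: 5h 45m = 345 min = 345/60 = 23/4 hours
Speed = 666 ÷ (23/4) = 666 × 4 / 23 = 2664/23 ≈ 115.8 km/h


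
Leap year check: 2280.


Yes

Rules: divisible by 4 AND (not by 100 OR by 400)
2280 ÷ 4 = 570 exactly → divisible by 4
2280 ÷ 100 = 22 remainder 80 → not divisible by 100
Divisible by 4 but not by 100 → leap year


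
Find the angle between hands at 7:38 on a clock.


1.0°

Hour hand = 7×30 + 38×0.5 = 229.0°
Minute hand = 38×6 = 228°
Difference = |229.0 - 228| = 1.0°


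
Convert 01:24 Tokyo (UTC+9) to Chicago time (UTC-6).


Time difference = UTC-6 - UTC+9 = -15 hours
New hour = (1 -15) mod 24
= -14 mod 24 = 10
Minutes unchanged → 10:24; -14 < 0 → previous day

10:24 (previous day)


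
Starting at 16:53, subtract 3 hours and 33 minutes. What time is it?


13:20

Start: 1013 minutes from midnight
Subtract: 213 minutes
Remaining: 1013 - 213 = 800
Hours: 13, Minutes: 20


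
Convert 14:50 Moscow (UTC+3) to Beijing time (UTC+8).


Time difference = UTC+8 - UTC+3 = +5 hours
New hour = (14 + 5) mod 24
= 19 mod 24 = 19
Minutes unchanged → 19:50

19:50


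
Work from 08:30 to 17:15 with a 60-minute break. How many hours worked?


7h 45m (465 minutes)

Total time = (17×60+15) - (8×60+30)
= 1035 - 510 = 525 min
Minus break: 525 - 60 = 465 min
= 7h 45m


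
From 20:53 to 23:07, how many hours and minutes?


End time in minutes: 23×60 + 7 = 1387
Start time in minutes: 20×60 + 53 = 1253
Difference = 1387 - 1253 = 134 minutes
= 2 hours 14 minutes

2h 14m


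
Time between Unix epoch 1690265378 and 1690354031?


88653 seconds (24.6 hours / 1.03 days)

Difference = 1690354031 - 1690265378 = 88653 seconds
In hours: 88653 / 3600 ≈ 24.6
In days: 88653 / 86400 ≈ 1.03


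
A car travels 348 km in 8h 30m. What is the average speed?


Distance: 348 km
Time: 8h 30m = 510 min = 510/60 = 17/2 hours
Speed = 348 ÷ (17/2) = 348 × 2 / 17 = 696/17 ≈ 40.9 km/h

40.9 km/h


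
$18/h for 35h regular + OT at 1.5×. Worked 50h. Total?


$1035.00

Regular: 35h × $18 = $630.00
Overtime: 50 - 35 = 15h
OT pay: 15h × $18 × 1.5 = $405.00
Total = $630.00 + $405.00 = $1035.00


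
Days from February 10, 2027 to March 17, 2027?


From February 10, 2027 to March 17, 2027
Rest of February 2027: 28 - 10 = 18
Days into March 2027: 17
Total = 18 + 17 = 35 days

35 days


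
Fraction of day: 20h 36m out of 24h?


0.8583 (85.83%)

Total minutes: 20×60 + 36 = 1236
Day = 24×60 = 1440 minutes
Fraction = 1236/1440 ≈ 0.8583
As a percentage: 1236/1440 × 100 ≈ 85.83%


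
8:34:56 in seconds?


30896 seconds

Hours: 8 × 3600 = 28800
Minutes: 34 × 60 = 2040
Seconds: 56
Total = 28800 + 2040 + 56 = 30896


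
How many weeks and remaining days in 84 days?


Weeks: 84 ÷ 7 = 12 remainder 0

12 weeks 0 days


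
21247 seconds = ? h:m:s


Hours: 21247 ÷ 3600 = 5 remainder 3247
Minutes: 3247 ÷ 60 = 54 remainder 7
Seconds: 7

5h 54m 7s


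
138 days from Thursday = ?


Start: Thursday (index 3)
(3 + 138) mod 7
= 141 mod 7
= 1
Index 1 → Tuesday

Tuesday


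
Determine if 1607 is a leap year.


Rules: divisible by 4 AND (not by 100 OR by 400)
1607 ÷ 4 = 401 remainder 3 → not divisible by 4
Not divisible by 4 → not a leap year

No


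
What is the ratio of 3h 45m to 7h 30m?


1:2 (0.50)

Duration 1: 225 minutes
Duration 2: 450 minutes
Ratio = 225:450
GCD = 225
Simplified = 1:2
As a decimal: 1/2 = 0.50


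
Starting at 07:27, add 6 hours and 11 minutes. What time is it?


13:38

Start: 447 minutes from midnight
Add: 371 minutes
Total: 818 minutes
Hours: 818 ÷ 60 = 13 remainder 38


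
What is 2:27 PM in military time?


Input: 2:27 PM
PM: 2 + 12 = 14

14:27


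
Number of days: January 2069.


31 days

Month: January (month 1)
January has 31 days


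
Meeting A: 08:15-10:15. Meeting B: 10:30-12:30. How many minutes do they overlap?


0 minutes

Meeting A: 495-615 (in minutes from midnight)
Meeting B: 630-750
Overlap start = max(495, 630) = 630
Overlap end = min(615, 750) = 615
Overlap = max(0, 615 - 630) = 0 min


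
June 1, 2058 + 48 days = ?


July 19, 2058

Start: June 1, 2058
Add 48 days
June 1 → July 1: 30 - 1 + 1 = 30 days (48 - 30 = 18 left)
July 1 + 18 = July 19, 2058


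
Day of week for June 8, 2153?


Friday

Zeller's congruence:
q=8, m=6, k=53, j=21
h = (8 + ⌊13×7/5⌋ + 53 + ⌊53/4⌋ + ⌊21/4⌋ - 2×21) mod 7
= (8 + 18 + 53 + 13 + 5 - 42) mod 7
= 55 mod 7 = 6
h=6 → Friday


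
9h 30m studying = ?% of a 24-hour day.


Time: 570 minutes
Day: 1440 minutes
Percentage = (570/1440) × 100 ≈ 39.6%

39.6%


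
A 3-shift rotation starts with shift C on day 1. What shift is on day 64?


Shift C

Shifts: A, B, C
Start: C (index 2)
Day 64: (2 + 64 - 1) mod 3
= 65 mod 3
= 2
Index 2 → shift C


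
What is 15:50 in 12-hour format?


Hour: 15
15 - 12 = 3 → PM

3:50 PM


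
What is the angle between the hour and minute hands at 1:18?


Hour hand = 1×30 + 18×0.5 = 39.0°
Minute hand = 18×6 = 108°
Difference = |39.0 - 108| = 69.0°

69.0°


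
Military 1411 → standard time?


2:11 PM

Hour: 14
14 - 12 = 2 → PM


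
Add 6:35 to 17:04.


23:39

Start: 1024 minutes from midnight
Add: 395 minutes
Total: 1419 minutes
Hours: 1419 ÷ 60 = 23 remainder 39


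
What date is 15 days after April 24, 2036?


May 9, 2036

Start: April 24, 2036
Add 15 days
April 24 → May 1: 30 - 24 + 1 = 7 days (15 - 7 = 8 left)
May 1 + 8 = May 9, 2036


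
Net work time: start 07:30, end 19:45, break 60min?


11h 15m (675 minutes)

Total time = (19×60+45) - (7×60+30)
= 1185 - 450 = 735 min
Minus break: 735 - 60 = 675 min
= 11h 15m


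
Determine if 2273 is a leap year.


Rules: divisible by 4 AND (not by 100 OR by 400)
2273 ÷ 4 = 568 remainder 1 → not divisible by 4
Not divisible by 4 → not a leap year

No


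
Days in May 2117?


Month: May (month 5)
May has 31 days

31 days


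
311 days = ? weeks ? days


44 weeks 3 days

Weeks: 311 ÷ 7 = 44 remainder 3


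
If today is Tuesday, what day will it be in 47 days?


Start: Tuesday (index 1)
(1 + 47) mod 7
= 48 mod 7
= 6
Index 6 → Sunday

Sunday


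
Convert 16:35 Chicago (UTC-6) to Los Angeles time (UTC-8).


14:35

Time difference = UTC-8 - UTC-6 = -2 hours
New hour = (16 -2) mod 24
= 14 mod 24 = 14
Minutes unchanged → 14:35


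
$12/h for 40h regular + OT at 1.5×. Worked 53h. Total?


$714.00

Regular: 40h × $12 = $480.00
Overtime: 53 - 40 = 13h
OT pay: 13h × $12 × 1.5 = $234.00
Total = $480.00 + $234.00 = $714.00


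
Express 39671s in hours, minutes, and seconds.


11h 1m 11s

Hours: 39671 ÷ 3600 = 11 remainder 71
Minutes: 71 ÷ 60 = 1 remainder 11
Seconds: 11


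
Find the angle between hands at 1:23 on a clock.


Hour hand = 1×30 + 23×0.5 = 41.5°
Minute hand = 23×6 = 138°
Difference = |41.5 - 138| = 96.5°

96.5°


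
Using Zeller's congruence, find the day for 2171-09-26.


Zeller's congruence:
q=26, m=9, k=71, j=21
h = (26 + ⌊13×10/5⌋ + 71 + ⌊71/4⌋ + ⌊21/4⌋ - 2×21) mod 7
= (26 + 26 + 71 + 17 + 5 - 42) mod 7
= 103 mod 7 = 5
h=5 → Thursday

Thursday


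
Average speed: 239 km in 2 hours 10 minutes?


Distance: 239 km
Time: 2h 10m = 130 min = 130/60 = 13/6 hours
Speed = 239 ÷ (13/6) = 239 × 6 / 13 = 1434/13 ≈ 110.3 km/h

110.3 km/h


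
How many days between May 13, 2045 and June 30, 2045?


48 days

From May 13, 2045 to June 30, 2045
Rest of May 2045: 31 - 13 = 18
Days into June 2045: 30
Total = 18 + 30 = 48 days


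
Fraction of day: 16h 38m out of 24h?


Total minutes: 16×60 + 38 = 998
Day = 24×60 = 1440 minutes
Fraction = 998/1440 ≈ 0.6931
As a percentage: 998/1440 × 100 ≈ 69.31%

0.6931 (69.31%)


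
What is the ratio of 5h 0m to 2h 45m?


20:11 (1.82)

Duration 1: 300 minutes
Duration 2: 165 minutes
Ratio = 300:165
GCD = 15
Simplified = 20:11
As a decimal: 20/11 ≈ 1.82


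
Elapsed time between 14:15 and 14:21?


End time in minutes: 14×60 + 21 = 861
Start time in minutes: 14×60 + 15 = 855
Difference = 861 - 855 = 6 minutes
= 0 hours 6 minutes

0h 6m


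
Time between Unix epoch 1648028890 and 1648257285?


228395 seconds (63.4 hours / 2.64 days)

Difference = 1648257285 - 1648028890 = 228395 seconds
In hours: 228395 / 3600 ≈ 63.4
In days: 228395 / 86400 ≈ 2.64


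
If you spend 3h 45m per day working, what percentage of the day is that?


Time: 225 minutes
Day: 1440 minutes
Percentage = (225/1440) × 100 ≈ 15.6%

15.6%


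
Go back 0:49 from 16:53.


16:04

Start: 1013 minutes from midnight
Subtract: 49 minutes
Remaining: 1013 - 49 = 964
Hours: 16, Minutes: 4


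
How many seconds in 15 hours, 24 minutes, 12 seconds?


55452 seconds

Hours: 15 × 3600 = 54000
Minutes: 24 × 60 = 1440
Seconds: 12
Total = 54000 + 1440 + 12 = 55452


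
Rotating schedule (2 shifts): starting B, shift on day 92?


Shift A

Shifts: A, B
Start: B (index 1)
Day 92: (1 + 92 - 1) mod 2
= 92 mod 2
= 0
Index 0 → shift A


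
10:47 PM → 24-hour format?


22:47

Input: 10:47 PM
PM: 10 + 12 = 22


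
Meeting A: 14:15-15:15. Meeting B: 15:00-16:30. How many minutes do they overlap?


15 minutes

Meeting A: 855-915 (in minutes from midnight)
Meeting B: 900-990
Overlap start = max(855, 900) = 900
Overlap end = min(915, 990) = 915
Overlap = max(0, 915 - 900) = 15 min


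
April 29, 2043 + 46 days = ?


June 14, 2043

Start: April 29, 2043
Add 46 days
April 29 → May 1: 30 - 29 + 1 = 2 days (46 - 2 = 44 left)
May 1 → June 1: 31 - 1 + 1 = 31 days (44 - 31 = 13 left)
June 1 + 13 = June 14, 2043


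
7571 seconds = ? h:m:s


2h 6m 11s

Hours: 7571 ÷ 3600 = 2 remainder 371
Minutes: 371 ÷ 60 = 6 remainder 11
Seconds: 11


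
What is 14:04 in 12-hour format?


Hour: 14
14 - 12 = 2 → PM

2:04 PM


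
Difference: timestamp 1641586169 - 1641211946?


Difference = 1641586169 - 1641211946 = 374223 seconds
In hours: 374223 / 3600 ≈ 104.0
In days: 374223 / 86400 ≈ 4.33

374223 seconds (104.0 hours / 4.33 days)


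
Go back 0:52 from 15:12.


14:20

Start: 912 minutes from midnight
Subtract: 52 minutes
Remaining: 912 - 52 = 860
Hours: 14, Minutes: 20


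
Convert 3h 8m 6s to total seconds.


Hours: 3 × 3600 = 10800
Minutes: 8 × 60 = 480
Seconds: 6
Total = 10800 + 480 + 6 = 11286

11286 seconds


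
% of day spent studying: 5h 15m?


Time: 315 minutes
Day: 1440 minutes
Percentage = (315/1440) × 100 ≈ 21.9%

21.9%


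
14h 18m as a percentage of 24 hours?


0.5958 (59.58%)

Total minutes: 14×60 + 18 = 858
Day = 24×60 = 1440 minutes
Fraction = 858/1440 ≈ 0.5958
As a percentage: 858/1440 × 100 ≈ 59.58%


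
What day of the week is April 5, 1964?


Sunday

Zeller's congruence:
q=5, m=4, k=64, j=19
h = (5 + ⌊13×5/5⌋ + 64 + ⌊64/4⌋ + ⌊19/4⌋ - 2×19) mod 7
= (5 + 13 + 64 + 16 + 4 - 38) mod 7
= 64 mod 7 = 1
h=1 → Sunday


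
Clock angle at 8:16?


152.0°

Hour hand = 8×30 + 16×0.5 = 248.0°
Minute hand = 16×6 = 96°
Difference = |248.0 - 96| = 152.0°


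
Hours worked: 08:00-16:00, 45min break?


Total time = (16×60+0) - (8×60+0)
= 960 - 480 = 480 min
Minus break: 480 - 45 = 435 min
= 7h 15m

7h 15m (435 minutes)


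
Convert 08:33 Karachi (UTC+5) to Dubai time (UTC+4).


Time difference = UTC+4 - UTC+5 = -1 hours
New hour = (8 -1) mod 24
= 7 mod 24 = 7
Minutes unchanged → 07:33

07:33
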